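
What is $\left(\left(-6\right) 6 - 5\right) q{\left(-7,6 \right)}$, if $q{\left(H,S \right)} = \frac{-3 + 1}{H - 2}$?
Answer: $- \frac{82}{9} \approx -9.1111$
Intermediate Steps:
$q{\left(H,S \right)} = - \frac{2}{-2 + H}$
$\left(\left(-6\right) 6 - 5\right) q{\left(-7,6 \right)} = \left(\left(-6\right) 6 - 5\right) \left(- \frac{2}{-2 - 7}\right) = \left(-36 - 5\right) \left(- \frac{2}{-9}\right) = - 41 \left(\left(-2\right) \left(- \frac{1}{9}\right)\right) = \left(-41\right) \frac{2}{9} = - \frac{82}{9}$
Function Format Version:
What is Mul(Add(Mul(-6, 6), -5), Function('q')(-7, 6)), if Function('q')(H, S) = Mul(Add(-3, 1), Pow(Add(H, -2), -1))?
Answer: Rational(-82, 9) ≈ -9.1111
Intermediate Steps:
Function('q')(H, S) = Mul(-2, Pow(Add(-2, H), -1))
Mul(Add(Mul(-6, 6), -5), Function('q')(-7, 6)) = Mul(Add(Mul(-6, 6), -5), Mul(-2, Pow(Add(-2, -7), -1))) = Mul(Add(-36, -5), Mul(-2, Pow(-9, -1))) = Mul(-41, Mul(-2, Rational(-1, 9))) = Mul(-41, Rational(2, 9)) = Rational(-82, 9)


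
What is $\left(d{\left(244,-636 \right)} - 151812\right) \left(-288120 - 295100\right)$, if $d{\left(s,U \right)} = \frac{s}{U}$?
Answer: $\frac{14077862924180}{159} \approx 8.854 \cdot 10^{10}$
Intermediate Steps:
$\left(d{\left(244,-636 \right)} - 151812\right) \left(-288120 - 295100\right) = \left(\frac{244}{-636} - 151812\right) \left(-288120 - 295100\right) = \left(244 \left(- \frac{1}{636}\right) - 151812\right) \left(-583220\right) = \left(- \frac{61}{159} - 151812\right) \left(-583220\right) = \left(- \frac{24138169}{159}\right) \left(-583220\right) = \frac{14077862924180}{159}$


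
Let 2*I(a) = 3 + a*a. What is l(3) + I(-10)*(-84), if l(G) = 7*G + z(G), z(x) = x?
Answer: -4302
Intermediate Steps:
I(a) = 3/2 + a²/2 (I(a) = (3 + a*a)/2 = (3 + a²)/2 = 3/2 + a²/2)
l(G) = 8*G (l(G) = 7*G + G = 8*G)
l(3) + I(-10)*(-84) = 8*3 + (3/2 + (½)*(-10)²)*(-84) = 24 + (3/2 + (½)*100)*(-84) = 24 + (3/2 + 50)*(-84) = 24 + (103/2)*(-84) = 24 - 4326 = -4302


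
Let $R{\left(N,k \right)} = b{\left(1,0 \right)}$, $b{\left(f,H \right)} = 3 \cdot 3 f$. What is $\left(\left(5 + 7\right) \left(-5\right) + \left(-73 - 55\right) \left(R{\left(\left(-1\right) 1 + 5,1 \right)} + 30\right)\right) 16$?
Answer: $-80832$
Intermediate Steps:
$b{\left(f,H \right)} = 9 f$
$R{\left(N,k \right)} = 9$ ($R{\left(N,k \right)} = 9 \cdot 1 = 9$)
$\left(\left(5 + 7\right) \left(-5\right) + \left(-73 - 55\right) \left(R{\left(\left(-1\right) 1 + 5,1 \right)} + 30\right)\right) 16 = \left(\left(5 + 7\right) \left(-5\right) + \left(-73 - 55\right) \left(9 + 30\right)\right) 16 = \left(12 \left(-5\right) - 4992\right) 16 = \left(-60 - 4992\right) 16 = \left(-5052\right) 16 = -80832$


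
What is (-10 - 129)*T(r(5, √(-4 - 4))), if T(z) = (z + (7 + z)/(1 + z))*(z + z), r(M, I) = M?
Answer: -9730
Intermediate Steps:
T(z) = 2*z*(z + (7 + z)/(1 + z)) (T(z) = (z + (7 + z)/(1 + z))*(2*z) = 2*z*(z + (7 + z)/(1 + z)))
(-10 - 129)*T(r(5, √(-4 - 4))) = (-10 - 129)*(2*5*(7 + 5² + 2*5)/(1 + 5)) = -278*5*(7 + 25 + 10)/6 = -278*5*42/6 = -139*70 = -9730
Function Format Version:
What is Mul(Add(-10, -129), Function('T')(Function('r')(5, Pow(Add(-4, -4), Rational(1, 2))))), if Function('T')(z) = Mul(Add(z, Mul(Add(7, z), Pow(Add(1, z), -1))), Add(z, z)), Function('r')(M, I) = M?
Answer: -9730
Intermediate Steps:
Function('T')(z) = Mul(2, z, Add(z, Mul(Pow(Add(1, z), -1), Add(7, z)))) (Function('T')(z) = Mul(Add(z, Mul(Pow(Add(1, z), -1), Add(7, z))), Mul(2, z)) = Mul(2, z, Add(z, Mul(Pow(Add(1, z), -1), Add(7, z)))))
Mul(Add(-10, -129), Function('T')(Function('r')(5, Pow(Add(-4, -4), Rational(1, 2))))) = Mul(Add(-10, -129), Mul(2, 5, Pow(Add(1, 5), -1), Add(7, Pow(5, 2), Mul(2, 5)))) = Mul(-139, Mul(2, 5, Pow(6, -1), Add(7, 25, 10))) = Mul(-139, Mul(2, 5, Rational(1, 6), 42)) = Mul(-139, 70) = -9730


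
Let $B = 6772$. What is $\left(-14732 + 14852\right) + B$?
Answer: $6892$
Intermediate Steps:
$\left(-14732 + 14852\right) + B = \left(-14732 + 14852\right) + 6772 = 120 + 6772 = 6892$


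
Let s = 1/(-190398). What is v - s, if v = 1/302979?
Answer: 164459/19228865214 ≈ 8.5527e-6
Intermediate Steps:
v = 1/302979 ≈ 3.3006e-6
s = -1/190398 ≈ -5.2522e-6
v - s = 1/302979 - 1*(-1/190398) = 1/302979 + 1/190398 = 164459/19228865214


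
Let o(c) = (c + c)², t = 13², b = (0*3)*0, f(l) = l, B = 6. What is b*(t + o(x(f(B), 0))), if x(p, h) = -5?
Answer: 0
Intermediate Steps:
b = 0 (b = 0*0 = 0)
t = 169
o(c) = 4*c² (o(c) = (2*c)² = 4*c²)
b*(t + o(x(f(B), 0))) = 0*(169 + 4*(-5)²) = 0*(169 + 4*25) = 0*(169 + 100) = 0*269 = 0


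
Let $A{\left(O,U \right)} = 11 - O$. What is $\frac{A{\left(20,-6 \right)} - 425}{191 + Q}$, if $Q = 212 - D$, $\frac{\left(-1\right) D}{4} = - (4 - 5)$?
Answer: $- \frac{434}{407} \approx -1.0663$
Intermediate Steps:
$D = -4$ ($D = - 4 \left(- (4 - 5)\right) = - 4 \left(\left(-1\right) \left(-1\right)\right) = \left(-4\right) 1 = -4$)
$Q = 216$ ($Q = 212 - -4 = 212 + 4 = 216$)
$\frac{A{\left(20,-6 \right)} - 425}{191 + Q} = \frac{\left(11 - 20\right) - 425}{191 + 216} = \frac{\left(11 - 20\right) - 425}{407} = \left(-9 - 425\right) \frac{1}{407} = \left(-434\right) \frac{1}{407} = - \frac{434}{407}$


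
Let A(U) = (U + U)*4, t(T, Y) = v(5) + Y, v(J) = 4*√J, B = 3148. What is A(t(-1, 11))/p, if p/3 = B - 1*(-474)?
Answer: 44/5433 + 16*√5/5433 ≈ 0.014684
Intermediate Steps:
t(T, Y) = Y + 4*√5 (t(T, Y) = 4*√5 + Y = Y + 4*√5)
A(U) = 8*U (A(U) = (2*U)*4 = 8*U)
p = 10866 (p = 3*(3148 - 1*(-474)) = 3*(3148 + 474) = 3*3622 = 10866)
A(t(-1, 11))/p = (8*(11 + 4*√5))/10866 = (88 + 32*√5)*(1/10866) = 44/5433 + 16*√5/5433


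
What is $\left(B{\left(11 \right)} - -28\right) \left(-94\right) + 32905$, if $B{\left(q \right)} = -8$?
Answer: $31025$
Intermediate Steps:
$\left(B{\left(11 \right)} - -28\right) \left(-94\right) + 32905 = \left(-8 - -28\right) \left(-94\right) + 32905 = \left(-8 + \left(-22 + 50\right)\right) \left(-94\right) + 32905 = \left(-8 + 28\right) \left(-94\right) + 32905 = 20 \left(-94\right) + 32905 = -1880 + 32905 = 31025$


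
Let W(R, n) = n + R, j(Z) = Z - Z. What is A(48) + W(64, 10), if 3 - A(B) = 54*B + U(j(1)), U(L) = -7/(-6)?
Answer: -15097/6 ≈ -2516.2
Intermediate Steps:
j(Z) = 0
U(L) = 7/6 (U(L) = -7*(-1/6) = 7/6)
W(R, n) = R + n
A(B) = 11/6 - 54*B (A(B) = 3 - (54*B + 7/6) = 3 - (7/6 + 54*B) = 3 + (-7/6 - 54*B) = 11/6 - 54*B)
A(48) + W(64, 10) = (11/6 - 54*48) + (64 + 10) = (11/6 - 2592) + 74 = -15541/6 + 74 = -15097/6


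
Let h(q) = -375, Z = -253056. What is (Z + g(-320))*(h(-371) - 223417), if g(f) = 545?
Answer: 56509941712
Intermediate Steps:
(Z + g(-320))*(h(-371) - 223417) = (-253056 + 545)*(-375 - 223417) = -252511*(-223792) = 56509941712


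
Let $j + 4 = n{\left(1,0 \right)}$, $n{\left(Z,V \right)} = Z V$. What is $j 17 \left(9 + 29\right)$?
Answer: $-2584$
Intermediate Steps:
$n{\left(Z,V \right)} = V Z$
$j = -4$ ($j = -4 + 0 \cdot 1 = -4 + 0 = -4$)
$j 17 \left(9 + 29\right) = - 4 \cdot 17 \left(9 + 29\right) = - 4 \cdot 17 \cdot 38 = \left(-4\right) 646 = -2584$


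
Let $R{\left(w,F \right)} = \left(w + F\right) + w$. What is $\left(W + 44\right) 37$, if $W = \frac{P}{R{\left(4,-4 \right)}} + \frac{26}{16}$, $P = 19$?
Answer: $\frac{14911}{8} \approx 1863.9$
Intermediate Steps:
$R{\left(w,F \right)} = F + 2 w$ ($R{\left(w,F \right)} = \left(F + w\right) + w = F + 2 w$)
$W = \frac{51}{8}$ ($W = \frac{19}{-4 + 2 \cdot 4} + \frac{26}{16} = \frac{19}{-4 + 8} + 26 \cdot \frac{1}{16} = \frac{19}{4} + \frac{13}{8} = \frac{51}{8} \approx 6.375$)
$\left(W + 44\right) 37 = \left(\frac{51}{8} + 44\right) 37 = \frac{403}{8} \cdot 37 = \frac{14911}{8}$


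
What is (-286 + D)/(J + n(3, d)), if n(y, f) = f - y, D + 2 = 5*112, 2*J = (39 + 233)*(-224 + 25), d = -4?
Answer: -272/27071 ≈ -0.010048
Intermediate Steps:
J = -27064 (J = ((39 + 233)*(-224 + 25))/2 = (272*(-199))/2 = (½)*(-54128) = -27064)
D = 558 (D = -2 + 5*112 = -2 + 560 = 558)
(-286 + D)/(J + n(3, d)) = (-286 + 558)/(-27064 + (-4 - 1*3)) = 272/(-27064 + (-4 - 3)) = 272/(-27064 - 7) = 272/(-27071) = 272*(-1/27071) = -272/27071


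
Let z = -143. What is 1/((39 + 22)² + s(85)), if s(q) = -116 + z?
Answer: 1/3462 ≈ 0.00028885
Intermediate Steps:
s(q) = -259 (s(q) = -116 - 143 = -259)
1/((39 + 22)² + s(85)) = 1/((39 + 22)² - 259) = 1/(61² - 259) = 1/(3721 - 259) = 1/3462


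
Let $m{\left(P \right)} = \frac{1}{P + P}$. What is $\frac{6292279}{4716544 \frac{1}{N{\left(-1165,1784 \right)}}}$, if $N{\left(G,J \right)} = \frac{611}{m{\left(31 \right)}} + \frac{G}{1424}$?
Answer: $\frac{48489023788291}{959479808} \approx 50537.0$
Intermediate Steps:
$m{\left(P \right)} = \frac{1}{2 P}$
$N{\left(G,J \right)} = 37882 + \frac{G}{1424}$ ($N{\left(G,J \right)} = \frac{611}{\frac{1}{2} \cdot \frac{1}{31}} + \frac{G}{1424} = \frac{611}{\frac{1}{2} \cdot \frac{1}{31}} + G \frac{1}{1424} = 611 \frac{1}{\frac{1}{62}} + \frac{G}{1424} = 611 \cdot 62 + \frac{G}{1424} = 37882 + \frac{G}{1424}$)
$\frac{6292279}{4716544 \frac{1}{N{\left(-1165,1784 \right)}}} = \frac{6292279}{4716544 \frac{1}{37882 + \frac{1}{1424} \left(-1165\right)}} = \frac{6292279}{4716544 \frac{1}{37882 - \frac{1165}{1424}}} = \frac{6292279}{4716544 \frac{1}{\frac{53942803}{1424}}} = \frac{6292279}{4716544 \cdot \frac{1424}{53942803}} = \frac{6292279}{\frac{6716358656}{53942803}} = 6292279 \cdot \frac{53942803}{6716358656} = \frac{48489023788291}{959479808}$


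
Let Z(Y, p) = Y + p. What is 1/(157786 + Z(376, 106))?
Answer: 1/158268 ≈ 6.3184e-6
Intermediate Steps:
1/(157786 + Z(376, 106)) = 1/(157786 + (376 + 106)) = 1/(157786 + 482) = 1/158268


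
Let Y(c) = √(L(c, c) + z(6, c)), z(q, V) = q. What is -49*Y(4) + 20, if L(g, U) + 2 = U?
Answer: 20 - 98*√2 ≈ -118.59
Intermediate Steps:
L(g, U) = -2 + U
Y(c) = √(4 + c) (Y(c) = √((-2 + c) + 6) = √(4 + c))
-49*Y(4) + 20 = -49*√(4 + 4) + 20 = -98*√2 + 20 = 20 - 98*√2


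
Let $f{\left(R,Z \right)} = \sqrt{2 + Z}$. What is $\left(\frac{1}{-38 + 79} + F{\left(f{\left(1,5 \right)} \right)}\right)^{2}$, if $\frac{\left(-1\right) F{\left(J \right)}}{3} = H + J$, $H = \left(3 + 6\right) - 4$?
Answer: $\frac{482899}{1681} + \frac{3684 \sqrt{7}}{41} \approx 525.0$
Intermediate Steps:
$H = 5$ ($H = 9 - 4 = 5$)
$F{\left(J \right)} = -15 - 3 J$ ($F{\left(J \right)} = - 3 \left(5 + J\right) = -15 - 3 J$)
$\left(\frac{1}{-38 + 79} + F{\left(f{\left(1,5 \right)} \right)}\right)^{2} = \left(\frac{1}{-38 + 79} - \left(15 + 3 \sqrt{2 + 5}\right)\right)^{2} = \left(\frac{1}{41} - \left(15 + 3 \sqrt{7}\right)\right)^{2} = \left(- \frac{614}{41} - 3 \sqrt{7}\right)^{2}$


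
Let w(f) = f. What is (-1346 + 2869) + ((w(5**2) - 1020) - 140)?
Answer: 388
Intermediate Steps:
(-1346 + 2869) + ((w(5**2) - 1020) - 140) = (-1346 + 2869) + ((5**2 - 1020) - 140) = 1523 + ((25 - 1020) - 140) = 1523 + (-995 - 140) = 1523 - 1135 = 388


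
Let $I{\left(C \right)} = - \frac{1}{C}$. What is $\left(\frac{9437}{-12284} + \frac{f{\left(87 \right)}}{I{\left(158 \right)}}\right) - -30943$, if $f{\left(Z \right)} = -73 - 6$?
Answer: $\frac{533423263}{12284} \approx 43424.0$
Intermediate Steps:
$f{\left(Z \right)} = -79$ ($f{\left(Z \right)} = -73 - 6 = -79$)
$\left(\frac{9437}{-12284} + \frac{f{\left(87 \right)}}{I{\left(158 \right)}}\right) - -30943 = \left(\frac{9437}{-12284} - \frac{79}{\left(-1\right) \frac{1}{158}}\right) - -30943 = \left(9437 \left(- \frac{1}{12284}\right) - \frac{79}{\left(-1\right) \frac{1}{158}}\right) + 30943 = \left(- \frac{9437}{12284} - \frac{79}{- \frac{1}{158}}\right) + 30943 = \left(- \frac{9437}{12284} - -12482\right) + 30943 = \left(- \frac{9437}{12284} + 12482\right) + 30943 = \frac{153319451}{12284} + 30943 = \frac{533423263}{12284}$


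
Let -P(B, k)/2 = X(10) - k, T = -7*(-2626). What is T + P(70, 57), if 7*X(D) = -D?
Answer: 129492/7 ≈ 18499.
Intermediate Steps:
T = 18382
X(D) = -D/7 (X(D) = (-D)/7 = -D/7)
P(B, k) = 20/7 + 2*k (P(B, k) = -2*(-⅐*10 - k) = -2*(-10/7 - k) = 20/7 + 2*k)
T + P(70, 57) = 18382 + (20/7 + 2*57) = 18382 + (20/7 + 114) = 18382 + 818/7 = 129492/7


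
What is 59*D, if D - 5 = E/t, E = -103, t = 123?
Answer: 30208/123 ≈ 245.59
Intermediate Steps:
D = 512/123 (D = 5 - 103/123 = 512/123 ≈ 4.1626)
59*D = 59*(512/123) = 30208/123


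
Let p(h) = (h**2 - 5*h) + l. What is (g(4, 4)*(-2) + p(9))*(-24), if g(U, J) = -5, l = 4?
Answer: -1200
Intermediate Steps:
p(h) = 4 + h**2 - 5*h (p(h) = (h**2 - 5*h) + 4 = 4 + h**2 - 5*h)
(g(4, 4)*(-2) + p(9))*(-24) = (-5*(-2) + (4 + 9**2 - 5*9))*(-24) = (10 + (4 + 81 - 45))*(-24) = (10 + 40)*(-24) = 50*(-24) = -1200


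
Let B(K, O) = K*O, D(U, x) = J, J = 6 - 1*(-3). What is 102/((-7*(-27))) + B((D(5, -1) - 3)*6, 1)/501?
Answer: 6434/10521 ≈ 0.61154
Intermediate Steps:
J = 9 (J = 6 + 3 = 9)
D(U, x) = 9
102/((-7*(-27))) + B((D(5, -1) - 3)*6, 1)/501 = 102/((-7*(-27))) + (((9 - 3)*6)*1)/501 = 102/189 + ((6*6)*1)*(1/501) = 102*(1/189) + (36*1)*(1/501) = 34/63 + 36*(1/501) = 34/63 + 12/167 = 6434/10521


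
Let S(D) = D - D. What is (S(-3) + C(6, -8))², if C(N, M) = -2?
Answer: 4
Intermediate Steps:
S(D) = 0
(S(-3) + C(6, -8))² = (0 - 2)² = (-2)² = 4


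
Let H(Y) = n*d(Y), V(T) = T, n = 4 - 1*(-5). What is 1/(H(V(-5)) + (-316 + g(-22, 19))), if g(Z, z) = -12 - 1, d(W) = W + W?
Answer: -1/419 ≈ -0.0023866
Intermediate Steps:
d(W) = 2*W
g(Z, z) = -13
n = 9 (n = 4 + 5 = 9)
H(Y) = 18*Y (H(Y) = 9*(2*Y) = 18*Y)
1/(H(V(-5)) + (-316 + g(-22, 19))) = 1/(18*(-5) + (-316 - 13)) = 1/(-90 - 329) = 1/(-419) = -1/419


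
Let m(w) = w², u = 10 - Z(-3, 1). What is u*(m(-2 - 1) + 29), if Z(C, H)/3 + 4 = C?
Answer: 1178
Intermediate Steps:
Z(C, H) = -12 + 3*C
u = 31 (u = 10 - (-12 + 3*(-3)) = 10 - (-12 - 9) = 10 - 1*(-21) = 10 + 21 = 31)
u*(m(-2 - 1) + 29) = 31*((-2 - 1)² + 29) = 31*((-3)² + 29) = 31*(9 + 29) = 31*38 = 1178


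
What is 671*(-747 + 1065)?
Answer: 213378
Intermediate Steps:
671*(-747 + 1065) = 671*318 = 213378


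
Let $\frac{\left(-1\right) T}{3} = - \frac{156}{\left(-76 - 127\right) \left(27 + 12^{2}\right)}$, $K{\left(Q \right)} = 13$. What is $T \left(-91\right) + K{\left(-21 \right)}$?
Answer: $\frac{7839}{551} \approx 14.227$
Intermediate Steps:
$T = - \frac{52}{3857}$ ($T = - 3 \left(- \frac{156}{\left(-76 - 127\right) \left(27 + 12^{2}\right)}\right) = - 3 \left(- \frac{156}{\left(-203\right) \left(27 + 144\right)}\right) = - 3 \left(- \frac{156}{\left(-203\right) 171}\right) = - 3 \left(- \frac{156}{-34713}\right) = - 3 \left(\left(-156\right) \left(- \frac{1}{34713}\right)\right) = \left(-3\right) \frac{52}{11571} = - \frac{52}{3857} \approx -0.013482$)
$T \left(-91\right) + K{\left(-21 \right)} = \left(- \frac{52}{3857}\right) \left(-91\right) + 13 = \frac{676}{551} + 13 = \frac{7839}{551}$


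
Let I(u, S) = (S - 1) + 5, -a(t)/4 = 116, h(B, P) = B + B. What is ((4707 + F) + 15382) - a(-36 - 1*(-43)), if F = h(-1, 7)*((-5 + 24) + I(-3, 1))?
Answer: 20505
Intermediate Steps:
h(B, P) = 2*B
a(t) = -464 (a(t) = -4*116 = -464)
I(u, S) = 4 + S (I(u, S) = (-1 + S) + 5 = 4 + S)
F = -48 (F = (2*(-1))*((-5 + 24) + (4 + 1)) = -2*(19 + 5) = -2*24 = -48)
((4707 + F) + 15382) - a(-36 - 1*(-43)) = ((4707 - 48) + 15382) - 1*(-464) = (4659 + 15382) + 464 = 20041 + 464 = 20505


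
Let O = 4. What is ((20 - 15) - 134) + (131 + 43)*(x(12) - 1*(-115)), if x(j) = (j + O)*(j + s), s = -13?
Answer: 17097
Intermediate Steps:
x(j) = (-13 + j)*(4 + j) (x(j) = (j + 4)*(j - 13) = (4 + j)*(-13 + j) = (-13 + j)*(4 + j))
((20 - 15) - 134) + (131 + 43)*(x(12) - 1*(-115)) = ((20 - 15) - 134) + (131 + 43)*((-52 + 12**2 - 9*12) - 1*(-115)) = (5 - 134) + 174*((-52 + 144 - 108) + 115) = -129 + 174*(-16 + 115) = -129 + 174*99 = -129 + 17226 = 17097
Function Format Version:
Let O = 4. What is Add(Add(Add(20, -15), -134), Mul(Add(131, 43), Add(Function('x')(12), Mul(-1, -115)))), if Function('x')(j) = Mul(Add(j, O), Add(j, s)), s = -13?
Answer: 17097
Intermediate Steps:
Function('x')(j) = Mul(Add(-13, j), Add(4, j)) (Function('x')(j) = Mul(Add(j, 4), Add(j, -13)) = Mul(Add(4, j), Add(-13, j)) = Mul(Add(-13, j), Add(4, j)))
Add(Add(Add(20, -15), -134), Mul(Add(131, 43), Add(Function('x')(12), Mul(-1, -115)))) = Add(Add(Add(20, -15), -134), Mul(Add(131, 43), Add(Add(-52, Pow(12, 2), Mul(-9, 12)), Mul(-1, -115)))) = Add(Add(5, -134), Mul(174, Add(Add(-52, 144, -108), 115))) = Add(-129, Mul(174, Add(-16, 115))) = Add(-129, Mul(174, 99)) = Add(-129, 17226) = 17097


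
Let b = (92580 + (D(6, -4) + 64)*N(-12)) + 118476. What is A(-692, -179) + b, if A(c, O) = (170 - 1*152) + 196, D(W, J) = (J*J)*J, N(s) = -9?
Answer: 211270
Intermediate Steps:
D(W, J) = J**3 (D(W, J) = J**2*J = J**3)
A(c, O) = 214 (A(c, O) = (170 - 152) + 196 = 18 + 196 = 214)
b = 211056 (b = (92580 + ((-4)**3 + 64)*(-9)) + 118476 = (92580 + (-64 + 64)*(-9)) + 118476 = (92580 + 0*(-9)) + 118476 = (92580 + 0) + 118476 = 92580 + 118476 = 211056)
A(-692, -179) + b = 214 + 211056 = 211270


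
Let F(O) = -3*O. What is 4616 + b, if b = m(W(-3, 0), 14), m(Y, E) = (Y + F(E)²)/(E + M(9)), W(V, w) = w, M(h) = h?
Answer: 107932/23 ≈ 4692.7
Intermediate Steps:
m(Y, E) = (Y + 9*E²)/(9 + E) (m(Y, E) = (Y + (-3*E)²)/(E + 9) = (Y + 9*E²)/(9 + E))
b = 1764/23 (b = (0 + 9*14²)/(9 + 14) = (0 + 9*196)/23 = (0 + 1764)/23 = (1/23)*1764 = 1764/23 ≈ 76.696)
4616 + b = 4616 + 1764/23 = 107932/23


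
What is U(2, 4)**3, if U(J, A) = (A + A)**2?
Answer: 262144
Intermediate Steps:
U(J, A) = 4*A**2 (U(J, A) = (2*A)**2 = 4*A**2)
U(2, 4)**3 = (4*4**2)**3 = (4*16)**3 = 64**3 = 262144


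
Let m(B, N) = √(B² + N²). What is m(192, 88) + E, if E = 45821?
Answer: 45821 + 8*√697 ≈ 46032.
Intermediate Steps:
m(192, 88) + E = √(192² + 88²) + 45821 = √(36864 + 7744) + 45821 = √44608 + 45821 = 8*√697 + 45821 = 45821 + 8*√697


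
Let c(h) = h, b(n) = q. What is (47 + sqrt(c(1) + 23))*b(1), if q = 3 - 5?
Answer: -94 - 4*sqrt(6) ≈ -103.80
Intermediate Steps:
q = -2
b(n) = -2
(47 + sqrt(c(1) + 23))*b(1) = (47 + sqrt(1 + 23))*(-2) = (47 + sqrt(24))*(-2) = (47 + 2*sqrt(6))*(-2) = -94 - 4*sqrt(6)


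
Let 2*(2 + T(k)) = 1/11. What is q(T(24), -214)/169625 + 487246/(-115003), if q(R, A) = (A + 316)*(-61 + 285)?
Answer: -80021514206/19507383875 ≈ -4.1021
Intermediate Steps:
T(k) = -43/22 (T(k) = -2 + (½)/11 = -2 + (½)*(1/11) = -2 + 1/22 = -43/22)
q(R, A) = 70784 + 224*A (q(R, A) = (316 + A)*224 = 70784 + 224*A)
q(T(24), -214)/169625 + 487246/(-115003) = (70784 + 224*(-214))/169625 + 487246/(-115003) = (70784 - 47936)*(1/169625) + 487246*(-1/115003) = 22848*(1/169625) - 487246/115003 = 22848/169625 - 487246/115003 = -80021514206/19507383875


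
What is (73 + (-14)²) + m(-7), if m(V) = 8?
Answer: 277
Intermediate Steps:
(73 + (-14)²) + m(-7) = (73 + (-14)²) + 8 = (73 + 196) + 8 = 269 + 8 = 277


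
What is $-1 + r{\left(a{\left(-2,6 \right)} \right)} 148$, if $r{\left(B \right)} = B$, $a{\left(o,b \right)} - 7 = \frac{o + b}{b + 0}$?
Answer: $\frac{3401}{3} \approx 1133.7$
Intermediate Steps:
$a{\left(o,b \right)} = 7 + \frac{b + o}{b}$ ($a{\left(o,b \right)} = 7 + \frac{o + b}{b + 0} = 7 + \frac{b + o}{b}$)
$-1 + r{\left(a{\left(-2,6 \right)} \right)} 148 = -1 + \left(8 - \frac{2}{6}\right) 148 = -1 + \left(8 - \frac{1}{3}\right) 148 = -1 + \frac{23}{3} \cdot 148 = -1 + \frac{3404}{3} = \frac{3401}{3}$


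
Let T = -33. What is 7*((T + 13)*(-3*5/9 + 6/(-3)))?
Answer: 1540/3 ≈ 513.33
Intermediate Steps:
7*((T + 13)*(-3*5/9 + 6/(-3))) = 7*((-33 + 13)*(-3*5/9 + 6/(-3))) = 7*(-20*(-15*⅑ + 6*(-⅓))) = 7*(-20*(-5/3 - 2)) = 7*(-20*(-11/3)) = 7*(220/3) = 1540/3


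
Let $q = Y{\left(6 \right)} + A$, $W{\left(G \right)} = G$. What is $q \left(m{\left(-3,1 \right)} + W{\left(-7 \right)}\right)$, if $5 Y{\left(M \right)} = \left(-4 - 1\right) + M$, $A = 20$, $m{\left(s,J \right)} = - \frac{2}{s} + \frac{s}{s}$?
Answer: $- \frac{1616}{15} \approx -107.73$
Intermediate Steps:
$m{\left(s,J \right)} = 1 - \frac{2}{s}$ ($m{\left(s,J \right)} = - \frac{2}{s} + 1 = 1 - \frac{2}{s}$)
$Y{\left(M \right)} = -1 + \frac{M}{5}$ ($Y{\left(M \right)} = \frac{\left(-4 - 1\right) + M}{5} = \frac{-5 + M}{5} = -1 + \frac{M}{5}$)
$q = \frac{101}{5}$ ($q = \left(-1 + \frac{1}{5} \cdot 6\right) + 20 = \left(-1 + \frac{6}{5}\right) + 20 = \frac{1}{5} + 20 = \frac{101}{5} \approx 20.2$)
$q \left(m{\left(-3,1 \right)} + W{\left(-7 \right)}\right) = \frac{101 \left(\frac{-2 - 3}{-3} - 7\right)}{5} = \frac{101 \left(\left(- \frac{1}{3}\right) \left(-5\right) - 7\right)}{5} = \frac{101 \left(\frac{5}{3} - 7\right)}{5} = \frac{101}{5} \left(- \frac{16}{3}\right) = - \frac{1616}{15}$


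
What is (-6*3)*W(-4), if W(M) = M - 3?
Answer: 126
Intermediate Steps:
W(M) = -3 + M
(-6*3)*W(-4) = (-6*3)*(-3 - 4) = -18*(-7) = 126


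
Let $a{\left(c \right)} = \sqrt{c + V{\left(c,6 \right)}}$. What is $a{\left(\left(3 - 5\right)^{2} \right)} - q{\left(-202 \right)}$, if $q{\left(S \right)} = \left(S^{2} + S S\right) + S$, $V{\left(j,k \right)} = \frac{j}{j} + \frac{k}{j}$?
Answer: $-81406 + \frac{\sqrt{26}}{2} \approx -81404.0$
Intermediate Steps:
$V{\left(j,k \right)} = 1 + \frac{k}{j}$
$q{\left(S \right)} = S + 2 S^{2}$ ($q{\left(S \right)} = \left(S^{2} + S^{2}\right) + S = 2 S^{2} + S = S + 2 S^{2}$)
$a{\left(c \right)} = \sqrt{c + \frac{6 + c}{c}}$ ($a{\left(c \right)} = \sqrt{c + \frac{c + 6}{c}} = \sqrt{c + \frac{6 + c}{c}}$)
$a{\left(\left(3 - 5\right)^{2} \right)} - q{\left(-202 \right)} = \sqrt{1 + \left(3 - 5\right)^{2} + \frac{6}{\left(3 - 5\right)^{2}}} - - 202 \left(1 + 2 \left(-202\right)\right) = \sqrt{1 + \left(-2\right)^{2} + \frac{6}{\left(-2\right)^{2}}} - - 202 \left(1 - 404\right) = \sqrt{1 + 4 + \frac{6}{4}} - \left(-202\right) \left(-403\right) = \sqrt{1 + 4 + 6 \cdot \frac{1}{4}} - 81406 = \sqrt{1 + 4 + \frac{3}{2}} - 81406 = \sqrt{\frac{13}{2}} - 81406 = \frac{\sqrt{26}}{2} - 81406 = -81406 + \frac{\sqrt{26}}{2}$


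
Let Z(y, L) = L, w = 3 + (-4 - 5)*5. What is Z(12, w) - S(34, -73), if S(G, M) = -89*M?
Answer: -6539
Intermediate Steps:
w = -42 (w = 3 - 9*5 = 3 - 45 = -42)
Z(12, w) - S(34, -73) = -42 - (-89)*(-73) = -42 - 1*6497 = -42 - 6497 = -6539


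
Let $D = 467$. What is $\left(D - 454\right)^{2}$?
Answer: $169$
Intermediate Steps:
$\left(D - 454\right)^{2} = \left(467 - 454\right)^{2} = 13^{2} = 169$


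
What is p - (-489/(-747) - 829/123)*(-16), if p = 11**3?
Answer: 4198065/3403 ≈ 1233.6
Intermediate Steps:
p = 1331
p - (-489/(-747) - 829/123)*(-16) = 1331 - (-489/(-747) - 829/123)*(-16) = 1331 - (-489*(-1/747) - 829*1/123)*(-16) = 1331 - (163/249 - 829/123)*(-16) = 1331 - (-20708)*(-16)/3403 = 1331 - 1*331328/3403 = 1331 - 331328/3403 = 4198065/3403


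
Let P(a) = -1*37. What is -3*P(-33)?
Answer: 111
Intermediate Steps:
P(a) = -37
-3*P(-33) = -3*(-37) = 111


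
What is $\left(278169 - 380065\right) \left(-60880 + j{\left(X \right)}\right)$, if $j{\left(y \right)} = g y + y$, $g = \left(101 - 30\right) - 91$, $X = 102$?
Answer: $6400902928$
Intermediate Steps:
$g = -20$ ($g = 71 - 91 = -20$)
$j{\left(y \right)} = - 19 y$ ($j{\left(y \right)} = - 20 y + y = - 19 y$)
$\left(278169 - 380065\right) \left(-60880 + j{\left(X \right)}\right) = \left(278169 - 380065\right) \left(-60880 - 1938\right) = - 101896 \left(-60880 - 1938\right) = \left(-101896\right) \left(-62818\right) = 6400902928$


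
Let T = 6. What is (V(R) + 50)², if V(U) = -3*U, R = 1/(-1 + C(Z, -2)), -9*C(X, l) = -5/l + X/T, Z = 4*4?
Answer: 19465744/7225 ≈ 2694.2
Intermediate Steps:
Z = 16
C(X, l) = -X/54 + 5/(9*l) (C(X, l) = -(-5/l + X/6)/9 = -X/54 + 5/(9*l))
R = -54/85 (R = 1/(-1 + (1/54)*(30 - 1*16*(-2))/(-2)) = 1/(-1 + (1/54)*(-½)*(30 + 32)) = 1/(-1 + (1/54)*(-½)*62) = 1/(-1 - 31/54) = 1/(-85/54) = -54/85 ≈ -0.63529)
(V(R) + 50)² = (-3*(-54/85) + 50)² = (162/85 + 50)² = (4412/85)² = 19465744/7225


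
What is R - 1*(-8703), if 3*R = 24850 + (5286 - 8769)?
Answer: 47476/3 ≈ 15825.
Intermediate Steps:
R = 21367/3 (R = (24850 + (5286 - 8769))/3 = (24850 - 3483)/3 = (⅓)*21367 = 21367/3 ≈ 7122.3)
R - 1*(-8703) = 21367/3 - 1*(-8703) = 21367/3 + 8703 = 47476/3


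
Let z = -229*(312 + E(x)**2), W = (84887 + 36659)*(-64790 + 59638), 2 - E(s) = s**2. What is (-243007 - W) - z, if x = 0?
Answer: 626034349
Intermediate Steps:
E(s) = 2 - s**2
W = -626204992 (W = 121546*(-5152) = -626204992)
z = -72364 (z = -229*(312 + (2 - 1*0**2)**2) = -229*(312 + (2 - 1*0)**2) = -229*(312 + (2 + 0)**2) = -229*(312 + 2**2) = -229*(312 + 4) = -229*316 = -72364)
(-243007 - W) - z = (-243007 - 1*(-626204992)) - 1*(-72364) = (-243007 + 626204992) + 72364 = 625961985 + 72364 = 626034349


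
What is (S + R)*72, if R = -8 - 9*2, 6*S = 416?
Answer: 3120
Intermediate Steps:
S = 208/3 (S = (⅙)*416 = 208/3 ≈ 69.333)
R = -26 (R = -8 - 18 = -26)
(S + R)*72 = (208/3 - 26)*72 = (130/3)*72 = 3120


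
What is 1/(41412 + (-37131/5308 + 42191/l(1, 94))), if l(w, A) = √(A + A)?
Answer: 54829277701140/2257668120089268179 - 594362843512*√47/2257668120089268179 ≈ 2.2481e-5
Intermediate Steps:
l(w, A) = √2*√A (l(w, A) = √(2*A) = √2*√A)
1/(41412 + (-37131/5308 + 42191/l(1, 94))) = 1/(41412 + (-37131/5308 + 42191/((√2*√94)))) = 1/(41412 + (-37131*1/5308 + 42191/((2*√47)))) = 1/(41412 + (-37131/5308 + 42191*(√47/94))) = 1/(41412 + (-37131/5308 + 42191*√47/94)) = 1/(219777765/5308 + 42191*√47/94)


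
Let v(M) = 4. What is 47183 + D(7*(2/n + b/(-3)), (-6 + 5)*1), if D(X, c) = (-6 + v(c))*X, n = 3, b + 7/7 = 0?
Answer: 47169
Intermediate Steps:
b = -1 (b = -1 + 0 = -1)
D(X, c) = -2*X (D(X, c) = (-6 + 4)*X = -2*X)
47183 + D(7*(2/n + b/(-3)), (-6 + 5)*1) = 47183 - 14*(2/3 - 1/(-3)) = 47183 - 14*(2*(⅓) - 1*(-⅓)) = 47183 - 14*(⅔ + ⅓) = 47183 - 14 = 47169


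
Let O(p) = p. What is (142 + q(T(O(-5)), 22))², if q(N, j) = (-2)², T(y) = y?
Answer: 21316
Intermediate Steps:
q(N, j) = 4
(142 + q(T(O(-5)), 22))² = (142 + 4)² = 146² = 21316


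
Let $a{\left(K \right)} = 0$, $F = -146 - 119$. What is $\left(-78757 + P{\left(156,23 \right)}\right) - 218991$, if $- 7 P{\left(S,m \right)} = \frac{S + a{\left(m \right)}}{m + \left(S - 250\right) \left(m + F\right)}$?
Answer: $- \frac{47460138112}{159397} \approx -2.9775 \cdot 10^{5}$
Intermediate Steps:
$F = -265$ ($F = -146 - 119 = -265$)
$P{\left(S,m \right)} = - \frac{S}{7 \left(m + \left(-265 + m\right) \left(-250 + S\right)\right)}$ ($P{\left(S,m \right)} = - \frac{\left(S + 0\right) \frac{1}{m + \left(S - 250\right) \left(m - 265\right)}}{7} = - \frac{S \frac{1}{m + \left(-250 + S\right) \left(-265 + m\right)}}{7} = - \frac{S \frac{1}{m + \left(-265 + m\right) \left(-250 + S\right)}}{7} = - \frac{S}{7 \left(m + \left(-265 + m\right) \left(-250 + S\right)\right)}$)
$\left(-78757 + P{\left(156,23 \right)}\right) - 218991 = \left(-78757 - \frac{156}{463750 - 289380 - 40089 + 7 \cdot 156 \cdot 23}\right) - 218991 = \left(-78757 - \frac{156}{463750 - 289380 - 40089 + 25116}\right) - 218991 = \left(-78757 - \frac{156}{159397}\right) - 218991 = - \frac{12553629685}{159397} - 218991 = - \frac{47460138112}{159397}$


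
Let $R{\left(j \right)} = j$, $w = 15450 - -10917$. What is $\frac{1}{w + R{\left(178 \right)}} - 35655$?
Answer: $- \frac{946461974}{26545} \approx -35655.0$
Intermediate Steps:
$w = 26367$ ($w = 15450 + 10917 = 26367$)
$\frac{1}{w + R{\left(178 \right)}} - 35655 = \frac{1}{26367 + 178} - 35655 = \frac{1}{26545} - 35655 = - \frac{946461974}{26545}$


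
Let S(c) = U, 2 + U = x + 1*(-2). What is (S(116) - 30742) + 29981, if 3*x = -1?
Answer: -2296/3 ≈ -765.33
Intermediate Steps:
x = -1/3 (x = (1/3)*(-1) = -1/3 ≈ -0.33333)
U = -13/3 (U = -2 + (-1/3 + 1*(-2)) = -2 + (-1/3 - 2) = -2 - 7/3 = -13/3 ≈ -4.3333)
S(c) = -13/3
(S(116) - 30742) + 29981 = (-13/3 - 30742) + 29981 = -92239/3 + 29981 = -2296/3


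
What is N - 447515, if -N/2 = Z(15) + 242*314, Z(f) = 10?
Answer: -599511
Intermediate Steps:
N = -151996 (N = -2*(10 + 242*314) = -2*(10 + 75988) = -2*75998 = -151996)
N - 447515 = -151996 - 447515 = -599511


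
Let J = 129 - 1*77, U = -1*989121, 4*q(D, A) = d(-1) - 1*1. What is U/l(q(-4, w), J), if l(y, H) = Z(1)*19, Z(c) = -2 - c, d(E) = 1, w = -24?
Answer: 17353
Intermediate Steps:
q(D, A) = 0 (q(D, A) = (1 - 1*1)/4 = (1 - 1)/4 = (¼)*0 = 0)
U = -989121
J = 52 (J = 129 - 77 = 52)
l(y, H) = -57 (l(y, H) = (-2 - 1*1)*19 = (-2 - 1)*19 = -3*19 = -57)
U/l(q(-4, w), J) = -989121/(-57) = -989121*(-1/57) = 17353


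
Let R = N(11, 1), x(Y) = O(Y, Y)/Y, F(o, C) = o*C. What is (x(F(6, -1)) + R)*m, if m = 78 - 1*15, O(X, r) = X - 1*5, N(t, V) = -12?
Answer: -1281/2 ≈ -640.50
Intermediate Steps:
F(o, C) = C*o
O(X, r) = -5 + X (O(X, r) = X - 5 = -5 + X)
x(Y) = (-5 + Y)/Y
m = 63 (m = 78 - 15 = 63)
R = -12
(x(F(6, -1)) + R)*m = ((-5 - 1*6)/((-1*6)) - 12)*63 = ((-5 - 6)/(-6) - 12)*63 = (-1/6*(-11) - 12)*63 = (11/6 - 12)*63 = -61/6*63 = -1281/2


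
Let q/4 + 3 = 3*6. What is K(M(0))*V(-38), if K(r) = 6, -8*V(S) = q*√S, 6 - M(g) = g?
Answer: -45*I*√38 ≈ -277.4*I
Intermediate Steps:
q = 60 (q = -12 + 4*(3*6) = -12 + 4*18 = -12 + 72 = 60)
M(g) = 6 - g
V(S) = -15*√S/2
K(M(0))*V(-38) = 6*(-15*I*√38/2) = -45*I*√38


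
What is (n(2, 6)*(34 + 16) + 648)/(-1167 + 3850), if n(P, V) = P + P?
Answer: 848/2683 ≈ 0.31606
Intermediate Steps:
n(P, V) = 2*P
(n(2, 6)*(34 + 16) + 648)/(-1167 + 3850) = ((2*2)*(34 + 16) + 648)/(-1167 + 3850) = (4*50 + 648)/2683 = (200 + 648)*(1/2683) = 848*(1/2683) = 848/2683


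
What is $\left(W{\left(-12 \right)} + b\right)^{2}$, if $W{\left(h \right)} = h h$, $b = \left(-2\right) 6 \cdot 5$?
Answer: $7056$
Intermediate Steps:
$b = -60$ ($b = \left(-12\right) 5 = -60$)
$W{\left(h \right)} = h^{2}$
$\left(W{\left(-12 \right)} + b\right)^{2} = \left(\left(-12\right)^{2} - 60\right)^{2} = \left(144 - 60\right)^{2} = 84^{2} = 7056$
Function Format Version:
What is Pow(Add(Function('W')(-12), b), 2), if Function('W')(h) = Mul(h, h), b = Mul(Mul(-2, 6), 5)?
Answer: 7056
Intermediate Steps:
b = -60 (b = Mul(-12, 5) = -60)
Function('W')(h) = Pow(h, 2)
Pow(Add(Function('W')(-12), b), 2) = Pow(Add(Pow(-12, 2), -60), 2) = Pow(Add(144, -60), 2) = Pow(84, 2) = 7056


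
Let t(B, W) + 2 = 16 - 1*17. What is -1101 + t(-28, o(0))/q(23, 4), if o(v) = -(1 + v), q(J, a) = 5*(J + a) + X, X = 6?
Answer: -51748/47 ≈ -1101.0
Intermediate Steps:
q(J, a) = 6 + 5*J + 5*a (q(J, a) = 5*(J + a) + 6 = (5*J + 5*a) + 6 = 6 + 5*J + 5*a)
o(v) = -1 - v
t(B, W) = -3 (t(B, W) = -2 + (16 - 1*17) = -2 + (16 - 17) = -2 - 1 = -3)
-1101 + t(-28, o(0))/q(23, 4) = -1101 - 3/(6 + 5*23 + 5*4) = -1101 - 3/(6 + 115 + 20) = -1101 - 3/141 = -1101 + (1/141)*(-3) = -1101 - 1/47 = -51748/47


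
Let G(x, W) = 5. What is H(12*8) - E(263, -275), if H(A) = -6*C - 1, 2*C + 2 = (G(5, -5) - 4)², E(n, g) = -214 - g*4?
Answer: -884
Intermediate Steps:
E(n, g) = -214 - 4*g
C = -½ (C = -1 + (5 - 4)²/2 = -1 + (½)*1² = -1 + (½)*1 = -1 + ½ = -½ ≈ -0.50000)
H(A) = 2 (H(A) = -6*(-½) - 1 = 3 - 1 = 2)
H(12*8) - E(263, -275) = 2 - (-214 - 4*(-275)) = 2 - (-214 + 1100) = 2 - 1*886 = 2 - 886 = -884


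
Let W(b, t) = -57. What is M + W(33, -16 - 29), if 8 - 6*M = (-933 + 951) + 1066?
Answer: -709/3 ≈ -236.33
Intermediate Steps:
M = -538/3 (M = 4/3 - ((-933 + 951) + 1066)/6 = 4/3 - (18 + 1066)/6 = 4/3 - ⅙*1084 = 4/3 - 542/3 = -538/3 ≈ -179.33)
M + W(33, -16 - 29) = -538/3 - 57 = -709/3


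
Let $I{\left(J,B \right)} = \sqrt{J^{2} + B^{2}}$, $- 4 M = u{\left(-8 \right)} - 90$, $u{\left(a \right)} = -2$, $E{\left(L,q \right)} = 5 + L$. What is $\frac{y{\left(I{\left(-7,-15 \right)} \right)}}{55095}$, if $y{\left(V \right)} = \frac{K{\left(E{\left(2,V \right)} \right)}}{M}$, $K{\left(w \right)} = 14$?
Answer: $\frac{14}{1267185} \approx 1.1048 \cdot 10^{-5}$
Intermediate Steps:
$M = 23$ ($M = - \frac{-2 - 90}{4} = \left(- \frac{1}{4}\right) \left(-92\right) = 23$)
$I{\left(J,B \right)} = \sqrt{B^{2} + J^{2}}$
$y{\left(V \right)} = \frac{14}{23}$
$\frac{y{\left(I{\left(-7,-15 \right)} \right)}}{55095} = \frac{14}{23 \cdot 55095} = \frac{14}{23} \cdot \frac{1}{55095} = \frac{14}{1267185}$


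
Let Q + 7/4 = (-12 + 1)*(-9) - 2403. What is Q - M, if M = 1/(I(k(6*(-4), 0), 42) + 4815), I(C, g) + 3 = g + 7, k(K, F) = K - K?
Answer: -44833007/19444 ≈ -2305.8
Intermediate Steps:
k(K, F) = 0
I(C, g) = 4 + g (I(C, g) = -3 + (g + 7) = -3 + (7 + g) = 4 + g)
M = 1/4861 (M = 1/((4 + 42) + 4815) = 1/(46 + 4815) = 1/4861 ≈ 0.00020572)
Q = -9223/4 (Q = -7/4 + ((-12 + 1)*(-9) - 2403) = -7/4 + (-11*(-9) - 2403) = -7/4 + (99 - 2403) = -7/4 - 2304 = -9223/4 ≈ -2305.8)
Q - M = -9223/4 - 1*1/4861 = -9223/4 - 1/4861 = -44833007/19444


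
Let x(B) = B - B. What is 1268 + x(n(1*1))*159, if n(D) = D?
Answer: 1268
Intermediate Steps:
x(B) = 0
1268 + x(n(1*1))*159 = 1268 + 0*159 = 1268 + 0 = 1268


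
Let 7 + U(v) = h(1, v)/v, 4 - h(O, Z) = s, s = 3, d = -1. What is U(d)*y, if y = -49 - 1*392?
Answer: 3528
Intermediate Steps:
h(O, Z) = 1 (h(O, Z) = 4 - 1*3 = 4 - 3 = 1)
y = -441 (y = -49 - 392 = -441)
U(v) = -7 + 1/v
U(d)*y = (-7 + 1/(-1))*(-441) = (-7 - 1)*(-441) = -8*(-441) = 3528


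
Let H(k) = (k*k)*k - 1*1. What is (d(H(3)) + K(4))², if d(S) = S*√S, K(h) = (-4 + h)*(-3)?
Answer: 17576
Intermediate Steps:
K(h) = 12 - 3*h
H(k) = -1 + k³ (H(k) = k²*k - 1 = k³ - 1 = -1 + k³)
d(S) = S^(3/2)
(d(H(3)) + K(4))² = ((-1 + 3³)^(3/2) + (12 - 3*4))² = ((-1 + 27)^(3/2) + (12 - 12))² = (26^(3/2) + 0)² = (26*√26 + 0)² = (26*√26)² = 17576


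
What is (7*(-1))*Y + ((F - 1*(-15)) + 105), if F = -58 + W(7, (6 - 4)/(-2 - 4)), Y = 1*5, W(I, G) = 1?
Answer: 28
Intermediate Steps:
Y = 5
F = -57 (F = -58 + 1 = -57)
(7*(-1))*Y + ((F - 1*(-15)) + 105) = (7*(-1))*5 + ((-57 - 1*(-15)) + 105) = -7*5 + ((-57 + 15) + 105) = -35 + (-42 + 105) = -35 + 63 = 28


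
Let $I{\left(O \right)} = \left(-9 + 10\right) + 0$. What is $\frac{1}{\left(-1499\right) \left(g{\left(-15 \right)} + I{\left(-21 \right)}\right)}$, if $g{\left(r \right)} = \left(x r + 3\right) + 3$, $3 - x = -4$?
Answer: $\frac{1}{146902} \approx 6.8073 \cdot 10^{-6}$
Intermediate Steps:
$x = 7$ ($x = 3 - -4 = 3 + 4 = 7$)
$g{\left(r \right)} = 6 + 7 r$ ($g{\left(r \right)} = \left(7 r + 3\right) + 3 = \left(3 + 7 r\right) + 3 = 6 + 7 r$)
$I{\left(O \right)} = 1$ ($I{\left(O \right)} = 1 + 0 = 1$)
$\frac{1}{\left(-1499\right) \left(g{\left(-15 \right)} + I{\left(-21 \right)}\right)} = \frac{1}{\left(-1499\right) \left(\left(6 + 7 \left(-15\right)\right) + 1\right)} = \frac{1}{\left(-1499\right) \left(\left(6 - 105\right) + 1\right)} = \frac{1}{\left(-1499\right) \left(-99 + 1\right)} = \frac{1}{\left(-1499\right) \left(-98\right)} = \frac{1}{146902}$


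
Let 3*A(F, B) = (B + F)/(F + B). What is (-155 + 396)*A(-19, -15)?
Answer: 241/3 ≈ 80.333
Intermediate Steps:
A(F, B) = ⅓ (A(F, B) = ((B + F)/(F + B))/3 = ((B + F)/(B + F))/3 = (⅓)*1 = ⅓)
(-155 + 396)*A(-19, -15) = (-155 + 396)*(⅓) = 241*(⅓) = 241/3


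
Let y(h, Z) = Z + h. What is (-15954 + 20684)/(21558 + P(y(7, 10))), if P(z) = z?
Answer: 946/4315 ≈ 0.21924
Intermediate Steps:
(-15954 + 20684)/(21558 + P(y(7, 10))) = (-15954 + 20684)/(21558 + (10 + 7)) = 4730/(21558 + 17) = 4730/21575 = 4730*(1/21575) = 946/4315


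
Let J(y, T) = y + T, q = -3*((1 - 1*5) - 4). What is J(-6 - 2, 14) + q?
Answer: 30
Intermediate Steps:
q = 24 (q = -3*((1 - 5) - 4) = -3*(-4 - 4) = -3*(-8) = 24)
J(y, T) = T + y
J(-6 - 2, 14) + q = (14 + (-6 - 2)) + 24 = (14 - 8) + 24 = 6 + 24 = 30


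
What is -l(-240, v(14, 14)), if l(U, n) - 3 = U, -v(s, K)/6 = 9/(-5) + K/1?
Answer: 237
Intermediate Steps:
v(s, K) = 54/5 - 6*K (v(s, K) = -6*(9/(-5) + K/1) = -6*(9*(-1/5) + K*1) = -6*(-9/5 + K) = 54/5 - 6*K)
l(U, n) = 3 + U
-l(-240, v(14, 14)) = -(3 - 240) = -1*(-237) = 237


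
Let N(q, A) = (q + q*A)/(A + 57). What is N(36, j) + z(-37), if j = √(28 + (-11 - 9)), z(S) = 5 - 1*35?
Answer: -13638/463 + 576*√2/463 ≈ -27.696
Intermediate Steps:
z(S) = -30 (z(S) = 5 - 35 = -30)
j = 2*√2 (j = √(28 - 20) = √8 = 2*√2 ≈ 2.8284)
N(q, A) = (q + A*q)/(57 + A)
N(36, j) + z(-37) = 36*(1 + 2*√2)/(57 + 2*√2) - 30 = -30 + 36*(1 + 2*√2)/(57 + 2*√2)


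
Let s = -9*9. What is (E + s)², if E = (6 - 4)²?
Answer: 5929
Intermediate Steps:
E = 4 (E = 2² = 4)
s = -81
(E + s)² = (4 - 81)² = (-77)² = 5929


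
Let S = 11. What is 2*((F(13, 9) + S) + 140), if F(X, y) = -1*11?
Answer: 280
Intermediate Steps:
F(X, y) = -11
2*((F(13, 9) + S) + 140) = 2*((-11 + 11) + 140) = 2*(0 + 140) = 2*140 = 280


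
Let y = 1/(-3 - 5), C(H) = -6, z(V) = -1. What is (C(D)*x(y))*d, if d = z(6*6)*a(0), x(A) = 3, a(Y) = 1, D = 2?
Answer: 18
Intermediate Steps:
y = -⅛ (y = 1/(-8) = -⅛ ≈ -0.12500)
d = -1 (d = -1*1 = -1)
(C(D)*x(y))*d = -6*3*(-1) = -18*(-1) = 18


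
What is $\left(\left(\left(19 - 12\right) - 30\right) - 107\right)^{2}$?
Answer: $16900$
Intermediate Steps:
$\left(\left(\left(19 - 12\right) - 30\right) - 107\right)^{2} = \left(\left(7 - 30\right) - 107\right)^{2} = \left(-23 - 107\right)^{2} = \left(-130\right)^{2} = 16900$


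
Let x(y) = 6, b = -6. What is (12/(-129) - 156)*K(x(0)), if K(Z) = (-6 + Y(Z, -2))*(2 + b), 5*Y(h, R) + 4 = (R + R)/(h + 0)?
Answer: -2792192/645 ≈ -4329.0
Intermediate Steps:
Y(h, R) = -⅘ + 2*R/(5*h) (Y(h, R) = -⅘ + ((R + R)/(h + 0))/5 = -⅘ + ((2*R)/h)/5 = -⅘ + (2*R/h)/5 = -⅘ + 2*R/(5*h))
K(Z) = 24 - 8*(-2 - 2*Z)/(5*Z) (K(Z) = (-6 + 2*(-2 - 2*Z)/(5*Z))*(2 - 6) = (-6 + 2*(-2 - 2*Z)/(5*Z))*(-4) = 24 - 8*(-2 - 2*Z)/(5*Z))
(12/(-129) - 156)*K(x(0)) = (12/(-129) - 156)*((8/5)*(2 + 17*6)/6) = (12*(-1/129) - 156)*((8/5)*(⅙)*(2 + 102)) = (-4/43 - 156)*((8/5)*(⅙)*104) = -6712/43*416/15 = -2792192/645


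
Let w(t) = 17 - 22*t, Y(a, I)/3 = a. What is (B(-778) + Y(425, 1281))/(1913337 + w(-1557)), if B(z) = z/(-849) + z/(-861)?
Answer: 103704595/158186669368 ≈ 0.00065558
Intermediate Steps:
Y(a, I) = 3*a
B(z) = -190*z/81221 (B(z) = z*(-1/849) + z*(-1/861) = -z/849 - z/861 = -190*z/81221)
(B(-778) + Y(425, 1281))/(1913337 + w(-1557)) = (-190/81221*(-778) + 3*425)/(1913337 + (17 - 22*(-1557))) = (147820/81221 + 1275)/(1913337 + (17 + 34254)) = 103704595/(81221*(1913337 + 34271)) = (103704595/81221)/1947608 = (103704595/81221)*(1/1947608) = 103704595/158186669368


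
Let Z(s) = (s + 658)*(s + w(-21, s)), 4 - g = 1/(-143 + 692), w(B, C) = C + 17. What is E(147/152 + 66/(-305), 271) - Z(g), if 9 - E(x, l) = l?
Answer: -5066413013/301401 ≈ -16810.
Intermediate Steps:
E(x, l) = 9 - l
w(B, C) = 17 + C
g = 2195/549 (g = 4 - 1/(-143 + 692) = 4 - 1/549 = 2195/549 ≈ 3.9982)
Z(s) = (17 + 2*s)*(658 + s) (Z(s) = (s + 658)*(s + (17 + s)) = (658 + s)*(17 + 2*s) = (17 + 2*s)*(658 + s))
E(147/152 + 66/(-305), 271) - Z(g) = (9 - 1*271) - (11186 + 2*(2195/549)² + 1333*(2195/549)) = (9 - 271) - (11186 + 2*(4818025/301401) + 2925935/549) = -262 - (11186 + 9636050/301401 + 2925935/549) = -262 - 1*4987445951/301401 = -262 - 4987445951/301401 = -5066413013/301401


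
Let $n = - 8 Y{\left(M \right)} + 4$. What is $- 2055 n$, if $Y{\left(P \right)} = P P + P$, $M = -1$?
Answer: $-8220$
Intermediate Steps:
$Y{\left(P \right)} = P + P^{2}$ ($Y{\left(P \right)} = P^{2} + P = P + P^{2}$)
$n = 4$ ($n = - 8 \left(- (1 - 1)\right) + 4 = - 8 \left(\left(-1\right) 0\right) + 4 = \left(-8\right) 0 + 4 = 0 + 4 = 4$)
$- 2055 n = \left(-2055\right) 4 = -8220$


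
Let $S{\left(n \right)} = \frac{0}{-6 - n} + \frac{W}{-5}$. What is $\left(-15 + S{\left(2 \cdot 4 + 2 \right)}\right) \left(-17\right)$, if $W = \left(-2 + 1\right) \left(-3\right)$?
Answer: $\frac{1326}{5} \approx 265.2$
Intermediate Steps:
$W = 3$ ($W = \left(-1\right) \left(-3\right) = 3$)
$S{\left(n \right)} = - \frac{3}{5}$ ($S{\left(n \right)} = \frac{0}{-6 - n} + \frac{3}{-5} = 0 + 3 \left(- \frac{1}{5}\right) = 0 - \frac{3}{5} = - \frac{3}{5}$)
$\left(-15 + S{\left(2 \cdot 4 + 2 \right)}\right) \left(-17\right) = \left(-15 - \frac{3}{5}\right) \left(-17\right) = \left(- \frac{78}{5}\right) \left(-17\right) = \frac{1326}{5}$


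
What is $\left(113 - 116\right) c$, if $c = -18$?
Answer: $54$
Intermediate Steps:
$\left(113 - 116\right) c = \left(113 - 116\right) \left(-18\right) = \left(-3\right) \left(-18\right) = 54$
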